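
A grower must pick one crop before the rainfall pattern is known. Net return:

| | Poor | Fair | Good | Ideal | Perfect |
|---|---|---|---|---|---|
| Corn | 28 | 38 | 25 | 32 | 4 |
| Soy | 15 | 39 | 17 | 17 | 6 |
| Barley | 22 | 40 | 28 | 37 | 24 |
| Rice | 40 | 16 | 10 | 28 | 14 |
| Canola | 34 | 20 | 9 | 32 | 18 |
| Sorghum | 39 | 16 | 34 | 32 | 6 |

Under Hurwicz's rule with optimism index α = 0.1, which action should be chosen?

Barley

Corn: 0.1·38 + 0.9·4 = 7.4
Soy: 0.1·39 + 0.9·6 = 9.3
Barley: 0.1·40 + 0.9·22 = 23.8
Rice: 0.1·40 + 0.9·10 = 13
Canola: 0.1·34 + 0.9·9 = 11.5
Sorghum: 0.1·39 + 0.9·6 = 9.3
Highest Hurwicz score = 23.8 → Barley.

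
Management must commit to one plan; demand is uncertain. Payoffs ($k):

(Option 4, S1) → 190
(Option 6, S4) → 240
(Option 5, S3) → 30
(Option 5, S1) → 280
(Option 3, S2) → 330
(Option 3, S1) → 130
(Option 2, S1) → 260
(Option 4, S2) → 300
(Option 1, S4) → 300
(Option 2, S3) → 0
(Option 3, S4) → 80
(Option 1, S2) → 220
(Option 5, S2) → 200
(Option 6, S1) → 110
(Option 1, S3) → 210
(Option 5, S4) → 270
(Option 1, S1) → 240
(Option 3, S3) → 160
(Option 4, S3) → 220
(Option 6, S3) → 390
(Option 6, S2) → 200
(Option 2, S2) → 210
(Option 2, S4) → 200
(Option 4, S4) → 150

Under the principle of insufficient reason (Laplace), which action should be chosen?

Row averages: Option 1=242.5, Option 2=167.5, Option 3=175, Option 4=215, Option 5=195, Option 6=235
Highest average = 242.5 → Option 1.

Option 1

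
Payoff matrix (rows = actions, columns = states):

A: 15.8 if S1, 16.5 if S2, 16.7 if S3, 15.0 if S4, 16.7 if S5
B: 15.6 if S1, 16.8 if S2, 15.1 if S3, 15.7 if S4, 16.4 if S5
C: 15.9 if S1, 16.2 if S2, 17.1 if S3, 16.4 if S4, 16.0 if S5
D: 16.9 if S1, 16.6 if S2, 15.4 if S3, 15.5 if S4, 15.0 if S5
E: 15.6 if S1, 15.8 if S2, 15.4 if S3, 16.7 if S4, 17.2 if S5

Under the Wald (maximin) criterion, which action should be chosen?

Row minima: A=15.0, B=15.1, C=15.9, D=15.0, E=15.4
Best worst-case = 15.9 → C.

C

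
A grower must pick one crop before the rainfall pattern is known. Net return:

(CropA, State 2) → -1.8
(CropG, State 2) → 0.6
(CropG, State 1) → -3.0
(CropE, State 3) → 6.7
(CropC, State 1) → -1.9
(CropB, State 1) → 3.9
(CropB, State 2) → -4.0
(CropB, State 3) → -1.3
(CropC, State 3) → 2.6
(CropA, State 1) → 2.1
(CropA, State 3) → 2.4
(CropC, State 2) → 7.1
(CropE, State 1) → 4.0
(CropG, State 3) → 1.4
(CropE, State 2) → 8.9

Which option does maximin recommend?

CropE

Row minima: CropE=4.0, CropC=-1.9, CropB=-4.0, CropG=-3.0, CropA=-1.8
Best worst-case = 4.0 → CropE.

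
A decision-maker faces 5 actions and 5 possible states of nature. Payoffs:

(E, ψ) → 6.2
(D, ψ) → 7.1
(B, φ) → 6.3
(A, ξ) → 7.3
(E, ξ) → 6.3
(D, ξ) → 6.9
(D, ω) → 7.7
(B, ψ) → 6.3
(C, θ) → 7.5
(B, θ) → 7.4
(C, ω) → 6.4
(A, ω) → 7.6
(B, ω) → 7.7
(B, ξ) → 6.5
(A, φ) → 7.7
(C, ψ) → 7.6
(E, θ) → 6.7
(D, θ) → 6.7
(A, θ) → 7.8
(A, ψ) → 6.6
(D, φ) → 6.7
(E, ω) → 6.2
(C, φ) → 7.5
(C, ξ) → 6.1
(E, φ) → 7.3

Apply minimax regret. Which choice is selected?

A

Column bests: θ=7.8, φ=7.7, ψ=7.6, ω=7.7, ξ=7.3.
A regrets: 0.0, 0.0, 1.0, 0.1, 0.0 → max 1.0
B regrets: 0.4, 1.4, 1.3, 0.0, 0.8 → max 1.4
C regrets: 0.3, 0.2, 0.0, 1.3, 1.2 → max 1.3
D regrets: 1.1, 1.0, 0.5, 0.0, 0.4 → max 1.1
E regrets: 1.1, 0.4, 1.4, 1.5, 1.0 → max 1.5
Smallest max regret = 1.0 → A.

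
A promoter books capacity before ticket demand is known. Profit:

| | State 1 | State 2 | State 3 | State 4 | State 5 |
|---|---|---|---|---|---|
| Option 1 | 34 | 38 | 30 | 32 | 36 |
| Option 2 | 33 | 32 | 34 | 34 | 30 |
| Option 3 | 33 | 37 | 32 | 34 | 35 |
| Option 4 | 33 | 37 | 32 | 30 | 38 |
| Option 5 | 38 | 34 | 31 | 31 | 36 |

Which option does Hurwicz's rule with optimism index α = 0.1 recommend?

Option 3

Option 1: 0.1·38 + 0.9·30 = 30.8
Option 2: 0.1·34 + 0.9·30 = 30.4
Option 3: 0.1·37 + 0.9·32 = 32.5
Option 4: 0.1·38 + 0.9·30 = 30.8
Option 5: 0.1·38 + 0.9·31 = 31.7
Highest Hurwicz score = 32.5 → Option 3.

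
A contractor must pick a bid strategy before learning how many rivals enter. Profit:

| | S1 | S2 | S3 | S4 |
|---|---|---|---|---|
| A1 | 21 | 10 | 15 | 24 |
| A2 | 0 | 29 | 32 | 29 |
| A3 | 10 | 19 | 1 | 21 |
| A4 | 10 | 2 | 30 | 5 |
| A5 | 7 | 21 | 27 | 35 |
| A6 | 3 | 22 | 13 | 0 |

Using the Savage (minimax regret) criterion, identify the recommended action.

Column bests: S1=21, S2=29, S3=32, S4=35.
A1 regrets: 0, 19, 17, 11 → max 19
A2 regrets: 21, 0, 0, 6 → max 21
A3 regrets: 11, 10, 31, 14 → max 31
A4 regrets: 11, 27, 2, 30 → max 30
A5 regrets: 14, 8, 5, 0 → max 14
A6 regrets: 18, 7, 19, 35 → max 35
Smallest max regret = 14 → A5.

A5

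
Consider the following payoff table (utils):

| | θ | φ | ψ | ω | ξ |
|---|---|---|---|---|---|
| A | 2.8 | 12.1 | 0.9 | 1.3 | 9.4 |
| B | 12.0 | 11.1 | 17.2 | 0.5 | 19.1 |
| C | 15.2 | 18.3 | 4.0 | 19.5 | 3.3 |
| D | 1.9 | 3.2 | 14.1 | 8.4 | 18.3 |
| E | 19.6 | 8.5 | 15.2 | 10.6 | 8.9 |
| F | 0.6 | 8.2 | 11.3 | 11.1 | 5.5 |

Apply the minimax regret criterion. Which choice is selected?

Column bests: θ=19.6, φ=18.3, ψ=17.2, ω=19.5, ξ=19.1.
A regrets: 16.8, 6.2, 16.3, 18.2, 9.7 → max 18.2
B regrets: 7.6, 7.2, 0.0, 19.0, 0.0 → max 19.0
C regrets: 4.4, 0.0, 13.2, 0.0, 15.8 → max 15.8
D regrets: 17.7, 15.1, 3.1, 11.1, 0.8 → max 17.7
E regrets: 0.0, 9.8, 2.0, 8.9, 10.2 → max 10.2
F regrets: 19.0, 10.1, 5.9, 8.4, 13.6 → max 19.0
Smallest max regret = 10.2 → E.

E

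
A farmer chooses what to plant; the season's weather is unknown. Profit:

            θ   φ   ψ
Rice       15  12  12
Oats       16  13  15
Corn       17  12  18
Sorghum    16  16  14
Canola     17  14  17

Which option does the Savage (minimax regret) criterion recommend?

Column bests: θ=17, φ=16, ψ=18.
Rice regrets: 2, 4, 6 → max 6
Oats regrets: 1, 3, 3 → max 3
Corn regrets: 0, 4, 0 → max 4
Sorghum regrets: 1, 0, 4 → max 4
Canola regrets: 0, 2, 1 → max 2
Smallest max regret = 2 → Canola.

Canola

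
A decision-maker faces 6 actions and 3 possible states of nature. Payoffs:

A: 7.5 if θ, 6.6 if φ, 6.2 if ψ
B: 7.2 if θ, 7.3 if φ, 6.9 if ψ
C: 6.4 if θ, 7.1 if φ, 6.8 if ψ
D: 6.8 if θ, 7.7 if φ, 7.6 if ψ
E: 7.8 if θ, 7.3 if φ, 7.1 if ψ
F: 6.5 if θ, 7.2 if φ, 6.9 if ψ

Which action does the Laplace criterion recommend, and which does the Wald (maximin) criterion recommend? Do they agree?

laplace → E; maximin → E (agree)

Row averages: A=203/30, B=107/15, C=203/30, D=221/30, E=7.4, F=103/15
Highest average = 7.4 → E.
Row minima: A=6.2, B=6.9, C=6.4, D=6.8, E=7.1, F=6.5
Best worst-case = 7.1 → E.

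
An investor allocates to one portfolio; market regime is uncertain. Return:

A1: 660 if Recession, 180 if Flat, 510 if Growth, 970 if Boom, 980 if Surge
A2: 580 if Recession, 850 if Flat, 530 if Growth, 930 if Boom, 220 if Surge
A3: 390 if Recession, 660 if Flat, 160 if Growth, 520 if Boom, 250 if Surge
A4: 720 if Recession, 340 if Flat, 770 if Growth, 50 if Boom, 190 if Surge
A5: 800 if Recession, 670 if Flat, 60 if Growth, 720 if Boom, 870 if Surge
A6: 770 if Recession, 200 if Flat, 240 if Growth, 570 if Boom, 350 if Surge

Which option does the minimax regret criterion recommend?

Column bests: Recession=800, Flat=850, Growth=770, Boom=970, Surge=980.
A1 regrets: 140, 670, 260, 0, 0 → max 670
A2 regrets: 220, 0, 240, 40, 760 → max 760
A3 regrets: 410, 190, 610, 450, 730 → max 730
A4 regrets: 80, 510, 0, 920, 790 → max 920
A5 regrets: 0, 180, 710, 250, 110 → max 710
A6 regrets: 30, 650, 530, 400, 630 → max 650
Smallest max regret = 650 → A6.

A6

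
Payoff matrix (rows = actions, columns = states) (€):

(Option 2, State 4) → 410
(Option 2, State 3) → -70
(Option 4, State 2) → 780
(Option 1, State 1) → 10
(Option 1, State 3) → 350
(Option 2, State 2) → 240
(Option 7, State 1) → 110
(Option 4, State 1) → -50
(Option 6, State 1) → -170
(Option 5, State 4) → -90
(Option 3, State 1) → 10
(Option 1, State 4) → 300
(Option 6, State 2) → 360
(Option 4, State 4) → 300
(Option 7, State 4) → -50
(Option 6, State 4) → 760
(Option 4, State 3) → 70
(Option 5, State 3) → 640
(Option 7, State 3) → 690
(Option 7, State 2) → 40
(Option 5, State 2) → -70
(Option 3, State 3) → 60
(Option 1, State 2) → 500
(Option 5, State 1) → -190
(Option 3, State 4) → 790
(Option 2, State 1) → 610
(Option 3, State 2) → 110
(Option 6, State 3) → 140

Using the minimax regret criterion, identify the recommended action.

Option 1

Column bests: State 1=610, State 2=780, State 3=690, State 4=790.
Option 1 regrets: 600, 280, 340, 490 → max 600
Option 2 regrets: 0, 540, 760, 380 → max 760
Option 3 regrets: 600, 670, 630, 0 → max 670
Option 4 regrets: 660, 0, 620, 490 → max 660
Option 5 regrets: 800, 850, 50, 880 → max 880
Option 6 regrets: 780, 420, 550, 30 → max 780
Option 7 regrets: 500, 740, 0, 840 → max 840
Smallest max regret = 600 → Option 1.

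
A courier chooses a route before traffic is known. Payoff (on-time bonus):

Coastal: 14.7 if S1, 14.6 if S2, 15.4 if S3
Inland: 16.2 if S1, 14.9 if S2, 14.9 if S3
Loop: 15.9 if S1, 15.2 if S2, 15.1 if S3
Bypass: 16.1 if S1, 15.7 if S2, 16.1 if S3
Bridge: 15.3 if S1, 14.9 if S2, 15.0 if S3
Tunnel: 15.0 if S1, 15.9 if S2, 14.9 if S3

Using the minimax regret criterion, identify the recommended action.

Column bests: S1=16.2, S2=15.9, S3=16.1.
Coastal regrets: 1.5, 1.3, 0.7 → max 1.5
Inland regrets: 0.0, 1.0, 1.2 → max 1.2
Loop regrets: 0.3, 0.7, 1.0 → max 1.0
Bypass regrets: 0.1, 0.2, 0.0 → max 0.2
Bridge regrets: 0.9, 1.0, 1.1 → max 1.1
Tunnel regrets: 1.2, 0.0, 1.2 → max 1.2
Smallest max regret = 0.2 → Bypass.

Bypass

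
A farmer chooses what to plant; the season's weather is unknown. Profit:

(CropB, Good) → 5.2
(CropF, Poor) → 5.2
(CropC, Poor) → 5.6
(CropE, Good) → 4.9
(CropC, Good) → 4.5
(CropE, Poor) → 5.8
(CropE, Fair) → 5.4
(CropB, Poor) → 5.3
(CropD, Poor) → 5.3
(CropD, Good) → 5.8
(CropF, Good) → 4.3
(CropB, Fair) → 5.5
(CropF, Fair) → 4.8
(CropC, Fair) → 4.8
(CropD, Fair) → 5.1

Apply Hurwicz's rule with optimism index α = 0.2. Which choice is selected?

CropE: 0.2·5.8 + 0.8·4.9 = 5.08
CropB: 0.2·5.5 + 0.8·5.2 = 5.26
CropF: 0.2·5.2 + 0.8·4.3 = 4.48
CropD: 0.2·5.8 + 0.8·5.1 = 5.24
CropC: 0.2·5.6 + 0.8·4.5 = 4.72
Highest Hurwicz score = 5.26 → CropB.

CropB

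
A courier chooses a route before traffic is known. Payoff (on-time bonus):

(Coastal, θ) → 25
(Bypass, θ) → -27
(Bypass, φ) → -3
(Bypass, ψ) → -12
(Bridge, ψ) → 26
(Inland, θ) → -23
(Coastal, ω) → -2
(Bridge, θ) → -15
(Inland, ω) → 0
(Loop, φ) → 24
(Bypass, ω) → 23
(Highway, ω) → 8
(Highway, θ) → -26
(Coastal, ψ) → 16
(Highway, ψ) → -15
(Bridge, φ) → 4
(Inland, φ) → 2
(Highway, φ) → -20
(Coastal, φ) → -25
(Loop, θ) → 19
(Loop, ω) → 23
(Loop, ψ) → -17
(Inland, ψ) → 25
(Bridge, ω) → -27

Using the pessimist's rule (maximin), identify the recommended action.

Loop

Row minima: Coastal=-25, Bypass=-27, Loop=-17, Bridge=-27, Highway=-26, Inland=-23
Best worst-case = -17 → Loop.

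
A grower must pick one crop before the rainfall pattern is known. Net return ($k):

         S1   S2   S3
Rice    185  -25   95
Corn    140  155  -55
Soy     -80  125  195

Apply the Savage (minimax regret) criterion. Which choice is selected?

Rice

Column bests: S1=185, S2=155, S3=195.
Rice regrets: 0, 180, 100 → max 180
Corn regrets: 45, 0, 250 → max 250
Soy regrets: 265, 30, 0 → max 265
Smallest max regret = 180 → Rice.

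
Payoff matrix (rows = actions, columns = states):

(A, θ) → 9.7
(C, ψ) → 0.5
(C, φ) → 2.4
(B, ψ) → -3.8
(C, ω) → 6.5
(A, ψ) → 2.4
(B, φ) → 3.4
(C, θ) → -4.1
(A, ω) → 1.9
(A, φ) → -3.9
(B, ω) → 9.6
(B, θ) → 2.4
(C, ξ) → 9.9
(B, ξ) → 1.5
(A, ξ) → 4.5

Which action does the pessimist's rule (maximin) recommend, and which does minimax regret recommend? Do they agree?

maximin → B; minimax regret → A (disagree)

Row minima: A=-3.9, B=-3.8, C=-4.1
Best worst-case = -3.8 → B.
Column bests: θ=9.7, φ=3.4, ψ=2.4, ω=9.6, ξ=9.9.
A regrets: 0.0, 7.3, 0.0, 7.7, 5.4 → max 7.7
B regrets: 7.3, 0.0, 6.2, 0.0, 8.4 → max 8.4
C regrets: 13.8, 1.0, 1.9, 3.1, 0.0 → max 13.8
Smallest max regret = 7.7 → A.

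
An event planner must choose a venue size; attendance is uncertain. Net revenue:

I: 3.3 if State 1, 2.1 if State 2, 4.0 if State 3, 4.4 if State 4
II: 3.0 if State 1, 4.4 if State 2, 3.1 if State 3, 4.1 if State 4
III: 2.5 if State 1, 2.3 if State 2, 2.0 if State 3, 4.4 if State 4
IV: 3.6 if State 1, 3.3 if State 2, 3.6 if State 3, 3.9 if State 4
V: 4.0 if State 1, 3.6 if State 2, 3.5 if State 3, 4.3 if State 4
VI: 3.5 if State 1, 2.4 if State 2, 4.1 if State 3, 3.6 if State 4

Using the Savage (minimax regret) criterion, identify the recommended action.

Column bests: State 1=4.0, State 2=4.4, State 3=4.1, State 4=4.4.
I regrets: 0.7, 2.3, 0.1, 0.0 → max 2.3
II regrets: 1.0, 0.0, 1.0, 0.3 → max 1.0
III regrets: 1.5, 2.1, 2.1, 0.0 → max 2.1
IV regrets: 0.4, 1.1, 0.5, 0.5 → max 1.1
V regrets: 0.0, 0.8, 0.6, 0.1 → max 0.8
VI regrets: 0.5, 2.0, 0.0, 0.8 → max 2.0
Smallest max regret = 0.8 → V.

V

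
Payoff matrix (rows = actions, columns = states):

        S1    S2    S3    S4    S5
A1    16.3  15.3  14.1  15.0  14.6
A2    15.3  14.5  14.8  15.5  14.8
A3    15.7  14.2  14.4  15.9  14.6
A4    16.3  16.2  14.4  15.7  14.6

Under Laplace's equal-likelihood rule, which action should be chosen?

A4

Row averages: A1=15.06, A2=14.98, A3=14.96, A4=15.44
Highest average = 15.44 → A4.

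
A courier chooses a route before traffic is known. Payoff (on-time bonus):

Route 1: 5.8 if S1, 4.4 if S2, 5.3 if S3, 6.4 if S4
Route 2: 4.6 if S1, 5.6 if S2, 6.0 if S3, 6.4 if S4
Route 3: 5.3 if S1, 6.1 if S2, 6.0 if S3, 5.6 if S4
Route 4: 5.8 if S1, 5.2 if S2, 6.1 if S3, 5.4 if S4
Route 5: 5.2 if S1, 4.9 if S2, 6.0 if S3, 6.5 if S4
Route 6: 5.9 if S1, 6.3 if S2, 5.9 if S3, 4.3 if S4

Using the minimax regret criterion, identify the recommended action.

Column bests: S1=5.9, S2=6.3, S3=6.1, S4=6.5.
Route 1 regrets: 0.1, 1.9, 0.8, 0.1 → max 1.9
Route 2 regrets: 1.3, 0.7, 0.1, 0.1 → max 1.3
Route 3 regrets: 0.6, 0.2, 0.1, 0.9 → max 0.9
Route 4 regrets: 0.1, 1.1, 0.0, 1.1 → max 1.1
Route 5 regrets: 0.7, 1.4, 0.1, 0.0 → max 1.4
Route 6 regrets: 0.0, 0.0, 0.2, 2.2 → max 2.2
Smallest max regret = 0.9 → Route 3.

Route 3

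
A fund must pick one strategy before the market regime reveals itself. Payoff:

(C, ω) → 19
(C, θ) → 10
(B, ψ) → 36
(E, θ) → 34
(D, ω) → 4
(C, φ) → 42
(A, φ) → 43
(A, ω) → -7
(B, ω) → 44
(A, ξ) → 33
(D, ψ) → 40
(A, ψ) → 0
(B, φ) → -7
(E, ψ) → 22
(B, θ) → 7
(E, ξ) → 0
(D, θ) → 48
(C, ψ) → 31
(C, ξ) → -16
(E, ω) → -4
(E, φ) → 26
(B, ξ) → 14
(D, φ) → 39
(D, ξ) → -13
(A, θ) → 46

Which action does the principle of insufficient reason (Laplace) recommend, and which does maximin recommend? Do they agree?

Row averages: A=23, B=18.8, C=17.2, D=23.6, E=15.6
Highest average = 23.6 → D.
Row minima: A=-7, B=-7, C=-16, D=-13, E=-4
Best worst-case = -4 → E.

laplace → D; maximin → E (disagree)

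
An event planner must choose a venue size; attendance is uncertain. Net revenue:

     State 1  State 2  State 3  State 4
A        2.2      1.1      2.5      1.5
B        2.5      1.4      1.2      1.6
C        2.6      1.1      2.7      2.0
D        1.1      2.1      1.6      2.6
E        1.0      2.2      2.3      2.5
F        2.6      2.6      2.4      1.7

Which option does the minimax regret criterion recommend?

Column bests: State 1=2.6, State 2=2.6, State 3=2.7, State 4=2.6.
A regrets: 0.4, 1.5, 0.2, 1.1 → max 1.5
B regrets: 0.1, 1.2, 1.5, 1.0 → max 1.5
C regrets: 0.0, 1.5, 0.0, 0.6 → max 1.5
D regrets: 1.5, 0.5, 1.1, 0.0 → max 1.5
E regrets: 1.6, 0.4, 0.4, 0.1 → max 1.6
F regrets: 0.0, 0.0, 0.3, 0.9 → max 0.9
Smallest max regret = 0.9 → F.

F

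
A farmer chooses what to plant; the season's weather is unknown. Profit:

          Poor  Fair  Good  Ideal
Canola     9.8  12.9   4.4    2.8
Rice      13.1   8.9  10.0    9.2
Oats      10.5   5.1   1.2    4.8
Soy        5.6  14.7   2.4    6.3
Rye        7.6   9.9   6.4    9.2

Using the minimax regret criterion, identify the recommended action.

Column bests: Poor=13.1, Fair=14.7, Good=10.0, Ideal=9.2.
Canola regrets: 3.3, 1.8, 5.6, 6.4 → max 6.4
Rice regrets: 0.0, 5.8, 0.0, 0.0 → max 5.8
Oats regrets: 2.6, 9.6, 8.8, 4.4 → max 9.6
Soy regrets: 7.5, 0.0, 7.6, 2.9 → max 7.6
Rye regrets: 5.5, 4.8, 3.6, 0.0 → max 5.5
Smallest max regret = 5.5 → Rye.

Rye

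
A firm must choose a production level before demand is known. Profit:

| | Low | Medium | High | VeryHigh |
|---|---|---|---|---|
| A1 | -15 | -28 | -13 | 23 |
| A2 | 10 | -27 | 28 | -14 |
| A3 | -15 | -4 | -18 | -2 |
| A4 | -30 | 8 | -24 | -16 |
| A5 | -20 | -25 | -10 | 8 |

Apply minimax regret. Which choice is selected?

A2

Column bests: Low=10, Medium=8, High=28, VeryHigh=23.
A1 regrets: 25, 36, 41, 0 → max 41
A2 regrets: 0, 35, 0, 37 → max 37
A3 regrets: 25, 12, 46, 25 → max 46
A4 regrets: 40, 0, 52, 39 → max 52
A5 regrets: 30, 33, 38, 15 → max 38
Smallest max regret = 37 → A2.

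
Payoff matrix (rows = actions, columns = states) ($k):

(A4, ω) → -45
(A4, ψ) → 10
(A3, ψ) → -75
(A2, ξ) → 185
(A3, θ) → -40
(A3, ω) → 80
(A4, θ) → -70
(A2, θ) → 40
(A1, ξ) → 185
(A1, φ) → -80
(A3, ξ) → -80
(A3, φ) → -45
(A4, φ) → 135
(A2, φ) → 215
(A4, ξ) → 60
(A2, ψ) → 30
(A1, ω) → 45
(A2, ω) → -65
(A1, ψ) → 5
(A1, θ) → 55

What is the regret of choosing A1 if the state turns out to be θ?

Best payoff under θ is 55.
Regret = 55 − 55 = 0.

0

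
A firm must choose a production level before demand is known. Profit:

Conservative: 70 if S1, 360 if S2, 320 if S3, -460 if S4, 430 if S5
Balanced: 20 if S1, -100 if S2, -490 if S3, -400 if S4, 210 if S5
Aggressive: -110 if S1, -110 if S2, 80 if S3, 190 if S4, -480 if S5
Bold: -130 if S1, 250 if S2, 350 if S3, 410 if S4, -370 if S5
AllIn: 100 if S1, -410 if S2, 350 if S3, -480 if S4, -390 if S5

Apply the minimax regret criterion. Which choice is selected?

Column bests: S1=100, S2=360, S3=350, S4=410, S5=430.
Conservative regrets: 30, 0, 30, 870, 0 → max 870
Balanced regrets: 80, 460, 840, 810, 220 → max 840
Aggressive regrets: 210, 470, 270, 220, 910 → max 910
Bold regrets: 230, 110, 0, 0, 800 → max 800
AllIn regrets: 0, 770, 0, 890, 820 → max 890
Smallest max regret = 800 → Bold.

Bold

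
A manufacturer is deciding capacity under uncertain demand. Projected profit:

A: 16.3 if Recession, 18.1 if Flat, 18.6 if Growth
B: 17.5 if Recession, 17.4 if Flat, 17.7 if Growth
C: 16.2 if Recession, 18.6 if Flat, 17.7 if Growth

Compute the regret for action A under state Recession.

1.2

Best payoff under Recession is 17.5.
Regret = 17.5 − 16.3 = 1.2.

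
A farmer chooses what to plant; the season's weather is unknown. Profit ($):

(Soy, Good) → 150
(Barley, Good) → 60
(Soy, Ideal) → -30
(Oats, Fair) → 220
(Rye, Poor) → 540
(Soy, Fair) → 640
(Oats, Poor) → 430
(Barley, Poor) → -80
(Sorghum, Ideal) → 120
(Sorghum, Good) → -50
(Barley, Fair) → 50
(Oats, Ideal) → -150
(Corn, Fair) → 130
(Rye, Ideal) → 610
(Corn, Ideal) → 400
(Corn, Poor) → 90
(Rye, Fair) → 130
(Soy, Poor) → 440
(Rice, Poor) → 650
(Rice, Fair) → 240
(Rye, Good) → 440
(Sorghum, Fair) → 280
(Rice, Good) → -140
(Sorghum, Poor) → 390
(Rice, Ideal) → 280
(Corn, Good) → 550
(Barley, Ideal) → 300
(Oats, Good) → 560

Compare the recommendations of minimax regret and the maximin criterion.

Column bests: Poor=650, Fair=640, Good=560, Ideal=610.
Soy regrets: 210, 0, 410, 640 → max 640
Oats regrets: 220, 420, 0, 760 → max 760
Barley regrets: 730, 590, 500, 310 → max 730
Corn regrets: 560, 510, 10, 210 → max 560
Rye regrets: 110, 510, 120, 0 → max 510
Rice regrets: 0, 400, 700, 330 → max 700
Sorghum regrets: 260, 360, 610, 490 → max 610
Smallest max regret = 510 → Rye.
Row minima: Soy=-30, Oats=-150, Barley=-80, Corn=90, Rye=130, Rice=-140, Sorghum=-50
Best worst-case = 130 → Rye.

minimax regret → Rye; maximin → Rye (agree)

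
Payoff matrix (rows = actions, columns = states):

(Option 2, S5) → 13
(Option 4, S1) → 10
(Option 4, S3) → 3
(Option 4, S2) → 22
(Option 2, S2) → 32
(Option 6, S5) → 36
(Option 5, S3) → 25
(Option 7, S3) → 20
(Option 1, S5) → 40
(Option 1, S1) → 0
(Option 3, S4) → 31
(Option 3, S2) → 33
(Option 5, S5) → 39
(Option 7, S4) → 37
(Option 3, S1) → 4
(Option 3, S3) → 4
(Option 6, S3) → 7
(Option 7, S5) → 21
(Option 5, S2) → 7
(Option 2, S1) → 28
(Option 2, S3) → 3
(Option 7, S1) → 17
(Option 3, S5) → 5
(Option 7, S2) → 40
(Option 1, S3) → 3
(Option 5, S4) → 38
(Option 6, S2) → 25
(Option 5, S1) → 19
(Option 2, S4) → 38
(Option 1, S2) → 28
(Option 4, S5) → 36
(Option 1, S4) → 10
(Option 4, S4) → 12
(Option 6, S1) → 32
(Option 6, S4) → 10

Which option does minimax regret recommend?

Option 7

Column bests: S1=32, S2=40, S3=25, S4=38, S5=40.
Option 1 regrets: 32, 12, 22, 28, 0 → max 32
Option 2 regrets: 4, 8, 22, 0, 27 → max 27
Option 3 regrets: 28, 7, 21, 7, 35 → max 35
Option 4 regrets: 22, 18, 22, 26, 4 → max 26
Option 5 regrets: 13, 33, 0, 0, 1 → max 33
Option 6 regrets: 0, 15, 18, 28, 4 → max 28
Option 7 regrets: 15, 0, 5, 1, 19 → max 19
Smallest max regret = 19 → Option 7.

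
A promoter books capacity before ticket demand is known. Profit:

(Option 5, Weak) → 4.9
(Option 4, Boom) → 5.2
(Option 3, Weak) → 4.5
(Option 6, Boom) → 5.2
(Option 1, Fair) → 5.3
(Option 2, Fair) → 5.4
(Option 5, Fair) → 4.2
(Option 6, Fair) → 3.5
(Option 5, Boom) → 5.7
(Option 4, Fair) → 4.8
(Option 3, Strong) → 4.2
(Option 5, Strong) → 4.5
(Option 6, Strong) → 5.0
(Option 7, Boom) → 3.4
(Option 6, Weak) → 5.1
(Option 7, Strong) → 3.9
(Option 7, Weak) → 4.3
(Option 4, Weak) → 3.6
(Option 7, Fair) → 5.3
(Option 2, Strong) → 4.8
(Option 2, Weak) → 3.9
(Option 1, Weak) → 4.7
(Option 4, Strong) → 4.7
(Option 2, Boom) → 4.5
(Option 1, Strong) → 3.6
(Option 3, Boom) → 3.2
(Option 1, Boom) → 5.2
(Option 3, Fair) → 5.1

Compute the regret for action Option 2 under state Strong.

0.2

Best payoff under Strong is 5.0.
Regret = 5.0 − 4.8 = 0.2.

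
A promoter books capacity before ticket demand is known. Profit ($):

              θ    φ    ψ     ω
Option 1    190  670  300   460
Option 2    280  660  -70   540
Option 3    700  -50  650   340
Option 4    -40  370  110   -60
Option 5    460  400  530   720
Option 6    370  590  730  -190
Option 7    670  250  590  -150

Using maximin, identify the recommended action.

Row minima: Option 1=190, Option 2=-70, Option 3=-50, Option 4=-60, Option 5=400, Option 6=-190, Option 7=-150
Best worst-case = 400 → Option 5.

Option 5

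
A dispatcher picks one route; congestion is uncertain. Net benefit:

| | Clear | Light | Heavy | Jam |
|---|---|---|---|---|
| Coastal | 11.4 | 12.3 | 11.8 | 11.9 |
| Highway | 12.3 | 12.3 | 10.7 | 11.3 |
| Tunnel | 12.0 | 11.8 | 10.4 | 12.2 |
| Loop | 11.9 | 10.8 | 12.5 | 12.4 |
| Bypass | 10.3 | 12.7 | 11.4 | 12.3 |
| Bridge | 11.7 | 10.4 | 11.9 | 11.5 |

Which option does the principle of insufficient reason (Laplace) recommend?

Loop

Row averages: Coastal=11.85, Highway=11.65, Tunnel=11.6, Loop=11.9, Bypass=11.675, Bridge=11.375
Highest average = 11.9 → Loop.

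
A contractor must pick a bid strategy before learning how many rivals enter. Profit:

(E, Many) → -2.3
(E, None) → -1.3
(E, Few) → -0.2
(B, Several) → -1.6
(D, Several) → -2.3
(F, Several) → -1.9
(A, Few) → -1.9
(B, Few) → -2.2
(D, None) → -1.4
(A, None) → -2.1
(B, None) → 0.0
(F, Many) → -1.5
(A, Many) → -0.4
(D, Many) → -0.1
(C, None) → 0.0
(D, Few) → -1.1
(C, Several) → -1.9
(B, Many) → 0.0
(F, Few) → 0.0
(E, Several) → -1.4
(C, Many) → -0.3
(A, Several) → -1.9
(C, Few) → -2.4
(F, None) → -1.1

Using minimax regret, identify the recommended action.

D

Column bests: None=0.0, Few=0.0, Several=-1.4, Many=0.0.
A regrets: 2.1, 1.9, 0.5, 0.4 → max 2.1
B regrets: 0.0, 2.2, 0.2, 0.0 → max 2.2
C regrets: 0.0, 2.4, 0.5, 0.3 → max 2.4
D regrets: 1.4, 1.1, 0.9, 0.1 → max 1.4
E regrets: 1.3, 0.2, 0.0, 2.3 → max 2.3
F regrets: 1.1, 0.0, 0.5, 1.5 → max 1.5
Smallest max regret = 1.4 → D.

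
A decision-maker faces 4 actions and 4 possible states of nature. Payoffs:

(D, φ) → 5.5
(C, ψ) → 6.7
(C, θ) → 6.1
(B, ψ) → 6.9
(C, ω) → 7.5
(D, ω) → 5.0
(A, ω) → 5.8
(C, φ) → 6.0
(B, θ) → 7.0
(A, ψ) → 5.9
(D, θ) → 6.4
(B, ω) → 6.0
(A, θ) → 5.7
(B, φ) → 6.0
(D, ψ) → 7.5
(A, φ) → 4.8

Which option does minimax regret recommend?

Column bests: θ=7.0, φ=6.0, ψ=7.5, ω=7.5.
A regrets: 1.3, 1.2, 1.6, 1.7 → max 1.7
B regrets: 0.0, 0.0, 0.6, 1.5 → max 1.5
C regrets: 0.9, 0.0, 0.8, 0.0 → max 0.9
D regrets: 0.6, 0.5, 0.0, 2.5 → max 2.5
Smallest max regret = 0.9 → C.

C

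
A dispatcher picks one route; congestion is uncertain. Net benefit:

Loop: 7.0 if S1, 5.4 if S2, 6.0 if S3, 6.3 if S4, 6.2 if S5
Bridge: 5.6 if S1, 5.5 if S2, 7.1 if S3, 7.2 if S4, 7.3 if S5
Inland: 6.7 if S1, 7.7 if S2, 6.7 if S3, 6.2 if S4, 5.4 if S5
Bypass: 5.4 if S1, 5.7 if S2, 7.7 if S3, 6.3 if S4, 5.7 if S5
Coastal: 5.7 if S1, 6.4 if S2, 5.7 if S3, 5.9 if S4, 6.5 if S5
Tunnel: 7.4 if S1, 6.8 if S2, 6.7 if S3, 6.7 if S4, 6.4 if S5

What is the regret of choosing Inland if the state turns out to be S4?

1.0

Best payoff under S4 is 7.2.
Regret = 7.2 − 6.2 = 1.0.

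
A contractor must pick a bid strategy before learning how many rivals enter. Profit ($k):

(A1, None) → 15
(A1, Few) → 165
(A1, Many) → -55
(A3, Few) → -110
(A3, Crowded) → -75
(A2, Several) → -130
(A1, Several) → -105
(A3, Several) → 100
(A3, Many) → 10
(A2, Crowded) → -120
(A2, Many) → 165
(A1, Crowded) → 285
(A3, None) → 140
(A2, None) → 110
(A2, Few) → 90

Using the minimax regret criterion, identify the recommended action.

A1

Column bests: None=140, Few=165, Several=100, Many=165, Crowded=285.
A1 regrets: 125, 0, 205, 220, 0 → max 220
A2 regrets: 30, 75, 230, 0, 405 → max 405
A3 regrets: 0, 275, 0, 155, 360 → max 360
Smallest max regret = 220 → A1.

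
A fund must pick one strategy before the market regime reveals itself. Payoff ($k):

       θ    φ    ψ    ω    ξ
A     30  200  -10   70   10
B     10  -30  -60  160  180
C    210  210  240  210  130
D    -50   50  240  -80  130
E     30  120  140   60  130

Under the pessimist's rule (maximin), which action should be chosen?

Row minima: A=-10, B=-60, C=130, D=-80, E=30
Best worst-case = 130 → C.

C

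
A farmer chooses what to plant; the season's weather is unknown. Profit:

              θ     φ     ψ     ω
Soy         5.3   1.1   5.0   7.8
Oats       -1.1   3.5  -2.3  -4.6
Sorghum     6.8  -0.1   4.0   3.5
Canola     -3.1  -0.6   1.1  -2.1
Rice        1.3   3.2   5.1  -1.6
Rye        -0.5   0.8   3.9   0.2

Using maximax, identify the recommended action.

Soy

Row maxima: Soy=7.8, Oats=3.5, Sorghum=6.8, Canola=1.1, Rice=5.1, Rye=3.9
Best best-case = 7.8 → Soy.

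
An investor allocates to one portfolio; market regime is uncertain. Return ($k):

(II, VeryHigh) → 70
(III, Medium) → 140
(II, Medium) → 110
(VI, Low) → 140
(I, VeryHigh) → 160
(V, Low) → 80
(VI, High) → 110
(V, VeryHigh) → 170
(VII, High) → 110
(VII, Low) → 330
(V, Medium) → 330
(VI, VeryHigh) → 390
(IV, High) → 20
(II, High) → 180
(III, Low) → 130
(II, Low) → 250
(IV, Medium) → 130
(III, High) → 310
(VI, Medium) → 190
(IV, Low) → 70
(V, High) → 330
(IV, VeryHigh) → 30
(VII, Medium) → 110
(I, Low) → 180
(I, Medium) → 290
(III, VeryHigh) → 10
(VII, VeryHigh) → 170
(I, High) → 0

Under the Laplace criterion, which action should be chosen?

Row averages: I=157.5, II=152.5, III=147.5, IV=62.5, V=227.5, VI=207.5, VII=180
Highest average = 227.5 → V.

V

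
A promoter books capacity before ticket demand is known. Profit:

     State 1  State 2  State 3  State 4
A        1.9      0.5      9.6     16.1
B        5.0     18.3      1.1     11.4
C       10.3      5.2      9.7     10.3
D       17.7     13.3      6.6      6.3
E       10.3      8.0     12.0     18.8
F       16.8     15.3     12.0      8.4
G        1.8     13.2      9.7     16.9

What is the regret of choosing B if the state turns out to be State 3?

10.9

Best payoff under State 3 is 12.0.
Regret = 12.0 − 1.1 = 10.9.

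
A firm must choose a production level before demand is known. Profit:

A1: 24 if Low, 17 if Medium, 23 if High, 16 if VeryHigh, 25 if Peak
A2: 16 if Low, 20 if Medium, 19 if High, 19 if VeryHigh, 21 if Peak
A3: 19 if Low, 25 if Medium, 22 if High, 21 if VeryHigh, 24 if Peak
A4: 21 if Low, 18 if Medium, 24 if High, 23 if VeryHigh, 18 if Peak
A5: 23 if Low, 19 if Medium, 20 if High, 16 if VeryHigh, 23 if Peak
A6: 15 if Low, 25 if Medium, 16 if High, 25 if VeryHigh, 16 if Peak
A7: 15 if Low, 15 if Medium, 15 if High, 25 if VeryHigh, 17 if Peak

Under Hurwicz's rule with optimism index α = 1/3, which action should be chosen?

A1: 1/3·25 + 2/3·16 = 19
A2: 1/3·21 + 2/3·16 = 53/3
A3: 1/3·25 + 2/3·19 = 21
A4: 1/3·24 + 2/3·18 = 20
A5: 1/3·23 + 2/3·16 = 55/3
A6: 1/3·25 + 2/3·15 = 55/3
A7: 1/3·25 + 2/3·15 = 55/3
Highest Hurwicz score = 21 → A3.

A3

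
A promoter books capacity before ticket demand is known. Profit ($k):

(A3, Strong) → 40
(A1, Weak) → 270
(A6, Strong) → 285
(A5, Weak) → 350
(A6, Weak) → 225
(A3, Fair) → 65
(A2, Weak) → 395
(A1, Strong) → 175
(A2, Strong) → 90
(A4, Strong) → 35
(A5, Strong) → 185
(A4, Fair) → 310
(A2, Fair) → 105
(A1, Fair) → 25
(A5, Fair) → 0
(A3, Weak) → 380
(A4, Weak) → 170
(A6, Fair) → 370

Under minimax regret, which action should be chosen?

Column bests: Weak=395, Fair=370, Strong=285.
A1 regrets: 125, 345, 110 → max 345
A2 regrets: 0, 265, 195 → max 265
A3 regrets: 15, 305, 245 → max 305
A4 regrets: 225, 60, 250 → max 250
A5 regrets: 45, 370, 100 → max 370
A6 regrets: 170, 0, 0 → max 170
Smallest max regret = 170 → A6.

A6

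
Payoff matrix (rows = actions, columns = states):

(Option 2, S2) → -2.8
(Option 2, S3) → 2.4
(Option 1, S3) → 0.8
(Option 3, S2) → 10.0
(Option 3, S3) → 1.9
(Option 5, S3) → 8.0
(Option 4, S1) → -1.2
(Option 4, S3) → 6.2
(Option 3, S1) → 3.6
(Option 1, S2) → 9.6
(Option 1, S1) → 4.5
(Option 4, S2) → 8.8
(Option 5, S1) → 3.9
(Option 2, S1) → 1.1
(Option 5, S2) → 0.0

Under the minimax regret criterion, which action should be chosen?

Column bests: S1=4.5, S2=10.0, S3=8.0.
Option 1 regrets: 0.0, 0.4, 7.2 → max 7.2
Option 2 regrets: 3.4, 12.8, 5.6 → max 12.8
Option 3 regrets: 0.9, 0.0, 6.1 → max 6.1
Option 4 regrets: 5.7, 1.2, 1.8 → max 5.7
Option 5 regrets: 0.6, 10.0, 0.0 → max 10.0
Smallest max regret = 5.7 → Option 4.

Option 4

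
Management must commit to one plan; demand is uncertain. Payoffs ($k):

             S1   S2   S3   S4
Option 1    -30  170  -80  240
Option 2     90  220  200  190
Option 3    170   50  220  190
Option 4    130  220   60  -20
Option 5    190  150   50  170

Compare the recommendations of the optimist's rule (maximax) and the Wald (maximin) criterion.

maximax → Option 1; maximin → Option 2 (disagree)

Row maxima: Option 1=240, Option 2=220, Option 3=220, Option 4=220, Option 5=190
Best best-case = 240 → Option 1.
Row minima: Option 1=-80, Option 2=90, Option 3=50, Option 4=-20, Option 5=50
Best worst-case = 90 → Option 2.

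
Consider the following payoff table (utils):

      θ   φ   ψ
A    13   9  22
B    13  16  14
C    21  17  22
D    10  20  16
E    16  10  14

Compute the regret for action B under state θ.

8

Best payoff under θ is 21.
Regret = 21 − 13 = 8.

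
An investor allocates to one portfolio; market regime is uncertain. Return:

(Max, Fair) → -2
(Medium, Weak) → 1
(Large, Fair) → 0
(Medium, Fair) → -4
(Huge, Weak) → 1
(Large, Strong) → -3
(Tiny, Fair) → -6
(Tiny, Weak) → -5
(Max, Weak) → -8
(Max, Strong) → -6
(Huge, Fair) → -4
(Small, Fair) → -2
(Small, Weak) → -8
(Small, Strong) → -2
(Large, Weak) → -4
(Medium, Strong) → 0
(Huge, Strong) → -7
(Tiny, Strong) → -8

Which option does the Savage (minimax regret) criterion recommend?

Column bests: Weak=1, Fair=0, Strong=0.
Tiny regrets: 6, 6, 8 → max 8
Small regrets: 9, 2, 2 → max 9
Medium regrets: 0, 4, 0 → max 4
Large regrets: 5, 0, 3 → max 5
Huge regrets: 0, 4, 7 → max 7
Max regrets: 9, 2, 6 → max 9
Smallest max regret = 4 → Medium.

Medium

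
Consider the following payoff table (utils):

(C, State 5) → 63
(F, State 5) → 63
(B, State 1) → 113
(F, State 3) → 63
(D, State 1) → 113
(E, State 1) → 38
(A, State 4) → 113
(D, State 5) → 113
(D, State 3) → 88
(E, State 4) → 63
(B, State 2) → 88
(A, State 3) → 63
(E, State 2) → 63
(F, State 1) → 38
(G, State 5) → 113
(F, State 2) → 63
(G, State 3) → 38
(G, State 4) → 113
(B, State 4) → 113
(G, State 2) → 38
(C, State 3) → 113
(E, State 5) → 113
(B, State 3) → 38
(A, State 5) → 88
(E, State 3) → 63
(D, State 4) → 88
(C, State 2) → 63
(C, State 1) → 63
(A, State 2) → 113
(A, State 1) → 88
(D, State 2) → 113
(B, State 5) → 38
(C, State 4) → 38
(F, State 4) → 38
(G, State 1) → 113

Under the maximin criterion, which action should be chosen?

Row minima: A=63, B=38, C=38, D=88, E=38, F=38, G=38
Best worst-case = 88 → D.

D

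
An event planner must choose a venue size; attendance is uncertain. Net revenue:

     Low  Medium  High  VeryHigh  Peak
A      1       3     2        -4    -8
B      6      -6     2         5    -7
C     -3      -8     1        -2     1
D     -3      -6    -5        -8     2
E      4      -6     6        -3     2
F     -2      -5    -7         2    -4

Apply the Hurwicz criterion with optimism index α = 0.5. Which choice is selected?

A: 0.5·3 + 0.5·(-8) = -2.5
B: 0.5·6 + 0.5·(-7) = -0.5
C: 0.5·1 + 0.5·(-8) = -3.5
D: 0.5·2 + 0.5·(-8) = -3
E: 0.5·6 + 0.5·(-6) = 0
F: 0.5·2 + 0.5·(-7) = -2.5
Highest Hurwicz score = 0 → E.

E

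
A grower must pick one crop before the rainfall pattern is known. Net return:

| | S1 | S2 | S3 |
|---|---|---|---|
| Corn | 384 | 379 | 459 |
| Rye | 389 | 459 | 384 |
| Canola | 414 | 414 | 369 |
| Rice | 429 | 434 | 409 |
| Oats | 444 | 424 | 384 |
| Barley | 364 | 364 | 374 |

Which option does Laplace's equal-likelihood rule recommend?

Rice

Row averages: Corn=1222/3, Rye=1232/3, Canola=399, Rice=424, Oats=1252/3, Barley=1102/3
Highest average = 424 → Rice.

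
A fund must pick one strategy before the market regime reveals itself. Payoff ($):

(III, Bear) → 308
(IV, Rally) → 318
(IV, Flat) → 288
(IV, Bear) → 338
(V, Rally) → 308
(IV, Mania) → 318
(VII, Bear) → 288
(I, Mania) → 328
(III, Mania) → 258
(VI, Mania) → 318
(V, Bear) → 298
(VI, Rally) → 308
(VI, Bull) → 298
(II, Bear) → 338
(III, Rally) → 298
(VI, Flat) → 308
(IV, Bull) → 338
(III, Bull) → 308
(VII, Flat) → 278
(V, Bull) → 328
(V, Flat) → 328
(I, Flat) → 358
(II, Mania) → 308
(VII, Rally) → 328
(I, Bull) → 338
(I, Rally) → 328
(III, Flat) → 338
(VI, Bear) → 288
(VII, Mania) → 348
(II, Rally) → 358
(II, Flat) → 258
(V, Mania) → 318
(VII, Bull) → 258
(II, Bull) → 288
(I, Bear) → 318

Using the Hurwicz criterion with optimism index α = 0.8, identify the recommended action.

I: 0.8·358 + 0.2·318 = 350
II: 0.8·358 + 0.2·258 = 338
III: 0.8·338 + 0.2·258 = 322
IV: 0.8·338 + 0.2·288 = 328
V: 0.8·328 + 0.2·298 = 322
VI: 0.8·318 + 0.2·288 = 312
VII: 0.8·348 + 0.2·258 = 330
Highest Hurwicz score = 350 → I.

I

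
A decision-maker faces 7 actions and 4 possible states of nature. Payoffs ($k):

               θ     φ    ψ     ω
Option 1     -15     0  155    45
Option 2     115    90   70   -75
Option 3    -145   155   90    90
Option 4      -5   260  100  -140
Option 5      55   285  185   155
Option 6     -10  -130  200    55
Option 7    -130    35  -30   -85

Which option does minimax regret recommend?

Column bests: θ=115, φ=285, ψ=200, ω=155.
Option 1 regrets: 130, 285, 45, 110 → max 285
Option 2 regrets: 0, 195, 130, 230 → max 230
Option 3 regrets: 260, 130, 110, 65 → max 260
Option 4 regrets: 120, 25, 100, 295 → max 295
Option 5 regrets: 60, 0, 15, 0 → max 60
Option 6 regrets: 125, 415, 0, 100 → max 415
Option 7 regrets: 245, 250, 230, 240 → max 250
Smallest max regret = 60 → Option 5.

Option 5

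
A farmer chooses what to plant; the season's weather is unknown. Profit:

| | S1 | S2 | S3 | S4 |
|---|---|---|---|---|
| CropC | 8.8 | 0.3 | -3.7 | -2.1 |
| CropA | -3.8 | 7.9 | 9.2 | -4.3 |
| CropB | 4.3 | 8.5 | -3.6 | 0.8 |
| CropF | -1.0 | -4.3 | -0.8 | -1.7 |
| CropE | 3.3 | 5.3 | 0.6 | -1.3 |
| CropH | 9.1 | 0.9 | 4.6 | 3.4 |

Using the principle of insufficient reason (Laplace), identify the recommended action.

Row averages: CropC=0.825, CropA=2.25, CropB=2.5, CropF=-1.95, CropE=1.975, CropH=4.5
Highest average = 4.5 → CropH.

CropH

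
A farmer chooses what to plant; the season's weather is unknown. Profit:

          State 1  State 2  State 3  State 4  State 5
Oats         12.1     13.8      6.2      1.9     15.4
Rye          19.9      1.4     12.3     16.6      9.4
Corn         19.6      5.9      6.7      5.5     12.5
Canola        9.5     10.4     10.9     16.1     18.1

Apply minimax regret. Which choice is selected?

Canola

Column bests: State 1=19.9, State 2=13.8, State 3=12.3, State 4=16.6, State 5=18.1.
Oats regrets: 7.8, 0.0, 6.1, 14.7, 2.7 → max 14.7
Rye regrets: 0.0, 12.4, 0.0, 0.0, 8.7 → max 12.4
Corn regrets: 0.3, 7.9, 5.6, 11.1, 5.6 → max 11.1
Canola regrets: 10.4, 3.4, 1.4, 0.5, 0.0 → max 10.4
Smallest max regret = 10.4 → Canola.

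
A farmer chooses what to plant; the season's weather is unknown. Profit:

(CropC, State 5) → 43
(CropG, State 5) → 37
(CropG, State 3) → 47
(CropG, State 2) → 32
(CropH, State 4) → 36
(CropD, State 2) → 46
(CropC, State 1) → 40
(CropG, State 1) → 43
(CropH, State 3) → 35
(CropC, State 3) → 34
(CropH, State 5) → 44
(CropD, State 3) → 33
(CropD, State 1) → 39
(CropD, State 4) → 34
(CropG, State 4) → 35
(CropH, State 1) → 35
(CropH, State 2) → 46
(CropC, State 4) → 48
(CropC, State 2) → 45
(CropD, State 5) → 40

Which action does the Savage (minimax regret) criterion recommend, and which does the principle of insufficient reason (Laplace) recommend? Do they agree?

Column bests: State 1=43, State 2=46, State 3=47, State 4=48, State 5=44.
CropC regrets: 3, 1, 13, 0, 1 → max 13
CropD regrets: 4, 0, 14, 14, 4 → max 14
CropG regrets: 0, 14, 0, 13, 7 → max 14
CropH regrets: 8, 0, 12, 12, 0 → max 12
Smallest max regret = 12 → CropH.
Row averages: CropC=42, CropD=38.4, CropG=38.8, CropH=39.2
Highest average = 42 → CropC.

minimax regret → CropH; laplace → CropC (disagree)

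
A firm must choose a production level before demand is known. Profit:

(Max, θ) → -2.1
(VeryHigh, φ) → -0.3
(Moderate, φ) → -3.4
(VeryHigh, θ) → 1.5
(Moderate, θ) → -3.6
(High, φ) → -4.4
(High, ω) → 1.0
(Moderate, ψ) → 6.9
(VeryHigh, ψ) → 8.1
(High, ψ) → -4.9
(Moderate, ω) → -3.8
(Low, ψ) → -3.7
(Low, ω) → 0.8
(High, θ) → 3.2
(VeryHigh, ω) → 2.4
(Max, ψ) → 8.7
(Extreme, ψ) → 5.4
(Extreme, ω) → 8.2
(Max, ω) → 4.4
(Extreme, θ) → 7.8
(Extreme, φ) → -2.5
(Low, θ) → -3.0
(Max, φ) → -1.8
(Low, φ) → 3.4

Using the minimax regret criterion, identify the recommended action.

Extreme

Column bests: θ=7.8, φ=3.4, ψ=8.7, ω=8.2.
Low regrets: 10.8, 0.0, 12.4, 7.4 → max 12.4
Moderate regrets: 11.4, 6.8, 1.8, 12.0 → max 12.0
High regrets: 4.6, 7.8, 13.6, 7.2 → max 13.6
VeryHigh regrets: 6.3, 3.7, 0.6, 5.8 → max 6.3
Extreme regrets: 0.0, 5.9, 3.3, 0.0 → max 5.9
Max regrets: 9.9, 5.2, 0.0, 3.8 → max 9.9
Smallest max regret = 5.9 → Extreme.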